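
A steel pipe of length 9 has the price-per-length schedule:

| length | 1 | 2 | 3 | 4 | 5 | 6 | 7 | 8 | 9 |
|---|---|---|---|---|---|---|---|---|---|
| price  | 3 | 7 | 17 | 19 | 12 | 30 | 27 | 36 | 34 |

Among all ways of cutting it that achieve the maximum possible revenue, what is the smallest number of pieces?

Build r[k] bottom-up: r[k] = max over allowed piece i of (p[i] + r[k−i]).
r[1] = 3
r[2] = 7
r[3] = 17
r[4] = 20  (first piece 1, then r[3]=17)
r[5] = 24  (first piece 2, then r[3]=17)
r[6] = 34  (first piece 3, then r[3]=17)
r[7] = 37  (first piece 1, then r[6]=34)
r[8] = 41  (first piece 2, then r[6]=34)
r[9] = 51  (first piece 3, then r[6]=34)
Maximum revenue is $51.
Now minimize piece count subject to staying optimal: for each k, pieces[k] = 1 + min over i with p[i]+r[k−i]=r[k] of pieces[k−i].
pieces[6] = 2
pieces[7] = 3
pieces[8] = 3
pieces[9] = 3

3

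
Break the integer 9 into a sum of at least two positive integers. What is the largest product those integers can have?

Let prod[k] be the best product for length k (with at least one cut). For each first piece i, the rest contributes max(k−i, prod[k−i]).
prod[2] = 1×max(1,0) = 1×1 = 1
prod[3] = 1×max(2,1) = 1×2 = 2
prod[4] = 2×max(2,1) = 2×2 = 4
prod[5] = 2×max(3,2) = 2×3 = 6
prod[6] = 3×max(3,2) = 3×3 = 9
prod[7] = 2×max(5,6) = 2×6 = 12
prod[8] = 2×max(6,9) = 2×9 = 18
prod[9] = 3×max(6,9) = 3×9 = 27
One optimal split: 3 + 3 + 3; product 3×3×3 = 27.

27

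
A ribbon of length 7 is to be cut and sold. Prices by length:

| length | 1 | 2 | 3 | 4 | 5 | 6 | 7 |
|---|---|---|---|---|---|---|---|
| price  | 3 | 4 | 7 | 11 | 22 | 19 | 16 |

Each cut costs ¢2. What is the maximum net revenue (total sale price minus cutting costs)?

Build net[k] bottom-up: net[k] = max over allowed piece i of (p[i] + net[k−i]) − 2 per cut.
net[1] = 3
net[2] = max(3+3-2, 4+0) = 4
net[3] = max(3+4-2, 4+3-2, 7+0) = 7
net[4] = max(3+7-2, 4+4-2, 7+3-2, 11+0) = 11
net[5] = max(3+11-2, 4+7-2, 7+4-2, 11+3-2, 22+0) = 22
net[6] = max(3+22-2, 4+11-2, 7+7-2, 11+4-2, 22+3-2, 19+0) = 23
net[7] = max(3+23-2, 4+22-2, 7+11-2, …, 19+3-2, 16+0) = 24
One optimal plan: pieces 5 + 1 + 1 (2 cuts) → ¢28 − ¢4 = ¢24.

24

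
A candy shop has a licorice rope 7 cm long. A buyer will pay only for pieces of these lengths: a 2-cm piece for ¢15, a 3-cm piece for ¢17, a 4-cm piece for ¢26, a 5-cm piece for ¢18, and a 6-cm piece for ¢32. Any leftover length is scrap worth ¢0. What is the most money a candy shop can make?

Let r[k] be the best obtainable value from length k. For each k, try every first piece i and keep the best of price[i] + r[k−i].
r[1] = 0
r[2] = 15
r[3] = 17
r[4] = 30  (first piece 2, then r[2]=15)
r[5] = 32  (first piece 2, then r[3]=17)
r[6] = 45  (first piece 2, then r[4]=30)
r[7] = 47  (first piece 2, then r[5]=32)
One optimal cutting: 3 + 2 + 2 → ¢47.

47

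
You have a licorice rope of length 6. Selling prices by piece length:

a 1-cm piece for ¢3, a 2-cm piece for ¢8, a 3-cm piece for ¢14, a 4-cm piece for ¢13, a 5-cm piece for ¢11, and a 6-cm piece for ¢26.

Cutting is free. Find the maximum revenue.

Let v[k] be the best obtainable value from length k. For each k, try every first piece i and keep the best of price[i] + v[k−i].
v[1] = 3
v[2] = max(3+3, 8+0) = 8
v[3] = max(3+8, 8+3, 14+0) = 14
v[4] = max(3+14, 8+8, 14+3, 13+0) = 17
v[5] = max(3+17, 8+14, 14+8, 13+3, 11+0) = 22
v[6] = max(3+22, 8+17, 14+14, 13+8, 11+3, 26+0) = 28
One optimal cutting: 3 + 3 → ¢14 + ¢14 = ¢28.

28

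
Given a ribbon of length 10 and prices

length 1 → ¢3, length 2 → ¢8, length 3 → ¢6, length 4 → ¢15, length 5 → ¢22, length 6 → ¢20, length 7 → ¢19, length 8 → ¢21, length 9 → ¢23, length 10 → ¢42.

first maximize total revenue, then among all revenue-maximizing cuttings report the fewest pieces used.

2

Build r[k] bottom-up: r[k] = max over allowed piece i of (p[i] + r[k−i]).
r[1] = 3
r[2] = max(3+3, 8+0) = 8
r[3] = max(3+8, 8+3, 6+0) = 11
r[4] = max(3+11, 8+8, 6+3, 15+0) = 16
r[5] = max(3+16, 8+11, 6+8, 15+3, 22+0) = 22
r[6] = max(3+22, 8+16, 6+11, 15+8, 22+3, 20+0) = 25
r[7] = max(3+25, 8+22, 6+16, …, 20+3, 19+0) = 30
r[8] = max(3+30, 8+25, 6+22, …, 19+3, 21+0) = 33
r[9] = max(3+33, 8+30, 6+25, …, 21+3, 23+0) = 38
r[10] = max(3+38, 8+33, 6+30, …, 23+3, 42+0) = 44
Maximum revenue is ¢44.
Now minimize piece count subject to staying optimal: for each k, pieces[k] = 1 + min over i with p[i]+r[k−i]=r[k] of pieces[k−i].
pieces[7] = 2
pieces[8] = 3
pieces[9] = 3
pieces[10] = 2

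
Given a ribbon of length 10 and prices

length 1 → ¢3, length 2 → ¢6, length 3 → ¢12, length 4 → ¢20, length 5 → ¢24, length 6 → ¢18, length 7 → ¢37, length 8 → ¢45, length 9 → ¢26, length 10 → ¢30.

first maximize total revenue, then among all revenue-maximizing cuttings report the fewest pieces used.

Consider every possible first cut. r[k] is the best of p[i]+r[k−i] over all sellable i≤k.
r[1] = 3
r[2] = 6  (first piece 1, then r[1]=3)
r[3] = 12
r[4] = 20
r[5] = 24
r[6] = 27  (first piece 1, then r[5]=24)
r[7] = 37
r[8] = 45
r[9] = 48  (first piece 1, then r[8]=45)
r[10] = 51  (first piece 1, then r[9]=48)
Maximum revenue is ¢51.
Now minimize piece count subject to staying optimal: for each k, pieces[k] = 1 + min over i with p[i]+r[k−i]=r[k] of pieces[k−i].
pieces[7] = 1
pieces[8] = 1
pieces[9] = 2
pieces[10] = 2

2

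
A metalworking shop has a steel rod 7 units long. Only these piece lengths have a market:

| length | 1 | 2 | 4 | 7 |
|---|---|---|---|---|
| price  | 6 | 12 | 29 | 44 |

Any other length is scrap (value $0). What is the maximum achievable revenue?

Let best[k] be the best obtainable value from length k. For each k, try every first piece i and keep the best of price[i] + best[k−i].
best[1] = 6
best[2] = 12  (first piece 1, then best[1]=6)
best[3] = 18  (first piece 1, then best[2]=12)
best[4] = 29
best[5] = 35  (first piece 1, then best[4]=29)
best[6] = 41  (first piece 1, then best[5]=35)
best[7] = 47  (first piece 1, then best[6]=41)
One optimal cutting: 4 + 1 + 1 + 1 → $47.

47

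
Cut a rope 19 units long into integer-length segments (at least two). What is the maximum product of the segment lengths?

Define prod[k] = max over 1≤i<k of i · max(k−i, prod[k−i]); the inner max lets the remainder stay uncut if that's better.
prod[2] = 1×max(1,0) = 1×1 = 1
prod[3] = max(1×2, 2×1) = 2
prod[4] = max(1×3, 2×2, 3×1) = 4
prod[5] = max(1×4, 2×3, 3×2, 4×1) = 6
prod[6] = max(1×6, 2×4, 3×3, 4×2, 5×1) = 9
prod[7] = max(1×9, 2×6, 3×4, 4×3, 5×2, 6×1) = 12
prod[8] = max(1×12, 2×9, 3×6, …, 6×2, 7×1) = 18
prod[9] = max(1×18, 2×12, 3×9, …, 7×2, 8×1) = 27
prod[10] = max(1×27, 2×18, 3×12, …, 8×2, 9×1) = 36
prod[11] = max(1×36, 2×27, 3×18, …, 9×2, 10×1) = 54
prod[12] = max(1×54, 2×36, 3×27, …, 10×2, 11×1) = 81
prod[13] = max(1×81, 2×54, 3×36, …, 11×2, 12×1) = 108
prod[14] = max(1×108, 2×81, 3×54, …, 12×2, 13×1) = 162
prod[15] = max(1×162, 2×108, 3×81, …, 13×2, 14×1) = 243
prod[16] = max(1×243, 2×162, 3×108, …, 14×2, 15×1) = 324
prod[17] = max(1×324, 2×243, 3×162, …, 15×2, 16×1) = 486
prod[18] = max(1×486, 2×324, 3×243, …, 16×2, 17×1) = 729
prod[19] = max(1×729, 2×486, 3×324, …, 17×2, 18×1) = 972
One optimal split: 3 + 3 + 3 + 3 + 3 + 2 + 2; product 3×3×3×3×3×2×2 = 972.

972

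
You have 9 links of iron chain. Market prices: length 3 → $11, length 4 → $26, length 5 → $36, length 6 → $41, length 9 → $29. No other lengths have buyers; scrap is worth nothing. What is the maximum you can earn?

Build f[k] bottom-up: f[k] = max over allowed piece i of (p[i] + f[k−i]).
f[1] = 0
f[2] = 0
f[3] = 11
f[4] = 26
f[5] = 36
f[6] = 41
f[7] = 41
f[8] = 52  (first piece 4, then f[4]=26)
f[9] = 62  (first piece 4, then f[5]=36)
One optimal cutting: 5 + 4 → $62.

62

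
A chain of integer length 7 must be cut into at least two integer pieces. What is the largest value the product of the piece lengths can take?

Define f[k] = max over 1≤i<k of i · max(k−i, f[k−i]); the inner max lets the remainder stay uncut if that's better.
f[2] = 1×max(1,0) = 1×1 = 1
f[3] = max(1×2, 2×1) = 2
f[4] = max(1×3, 2×2, 3×1) = 4
f[5] = max(1×4, 2×3, 3×2, 4×1) = 6
f[6] = max(1×6, 2×4, 3×3, 4×2, 5×1) = 9
f[7] = max(1×9, 2×6, 3×4, 4×3, 5×2, 6×1) = 12
One optimal split: 3 + 2 + 2; product 3×2×2 = 12.

12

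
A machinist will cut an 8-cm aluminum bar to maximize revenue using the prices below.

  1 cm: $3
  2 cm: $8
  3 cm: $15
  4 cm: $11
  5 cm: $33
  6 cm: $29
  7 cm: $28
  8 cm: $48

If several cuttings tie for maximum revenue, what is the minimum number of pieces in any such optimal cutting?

1

Build r[k] bottom-up: r[k] = max over allowed piece i of (p[i] + r[k−i]).
r[1] = 3
r[2] = max(3+3, 8+0) = 8
r[3] = max(3+8, 8+3, 15+0) = 15
r[4] = max(3+15, 8+8, 15+3, 11+0) = 18
r[5] = max(3+18, 8+15, 15+8, 11+3, 33+0) = 33
r[6] = max(3+33, 8+18, 15+15, 11+8, 33+3, 29+0) = 36
r[7] = max(3+36, 8+33, 15+18, …, 29+3, 28+0) = 41
r[8] = max(3+41, 8+36, 15+33, …, 28+3, 48+0) = 48
Maximum revenue is $48.
Now minimize piece count subject to staying optimal: for each k, pieces[k] = 1 + min over i with p[i]+r[k−i]=r[k] of pieces[k−i].
pieces[5] = 1
pieces[6] = 2
pieces[7] = 2
pieces[8] = 1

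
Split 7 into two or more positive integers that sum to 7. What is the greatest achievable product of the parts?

Fill f[k] for k=2..7: at each k try every first piece i and multiply by the better of (k−i) uncut or f[k−i].
f[2] = 1×max(1,0) = 1×1 = 1
f[3] = max(1×2, 2×1) = 2
f[4] = max(1×3, 2×2, 3×1) = 4
f[5] = max(1×4, 2×3, 3×2, 4×1) = 6
f[6] = max(1×6, 2×4, 3×3, 4×2, 5×1) = 9
f[7] = max(1×9, 2×6, 3×4, 4×3, 5×2, 6×1) = 12
One optimal split: 3 + 2 + 2; product 3×2×2 = 12.

12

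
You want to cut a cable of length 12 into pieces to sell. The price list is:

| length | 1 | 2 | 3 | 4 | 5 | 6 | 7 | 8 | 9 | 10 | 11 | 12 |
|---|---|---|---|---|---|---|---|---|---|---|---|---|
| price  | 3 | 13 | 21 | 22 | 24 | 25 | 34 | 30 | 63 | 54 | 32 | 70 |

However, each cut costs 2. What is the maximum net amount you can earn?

82

Build v[k] bottom-up: v[k] = max over allowed piece i of (p[i] + v[k−i]) − 2 per cut.
v[1] = 3
v[2] = 13
v[3] = 21
v[4] = 24  (first piece 2, then v[2]=13)
v[5] = 32  (first piece 2, then v[3]=21)
v[6] = 40  (first piece 3, then v[3]=21)
v[7] = 43  (first piece 2, then v[5]=32)
v[8] = 51  (first piece 2, then v[6]=40)
v[9] = 63
v[10] = 64  (first piece 1, then v[9]=63)
v[11] = 74  (first piece 2, then v[9]=63)
v[12] = 82  (first piece 3, then v[9]=63)
One optimal plan: pieces 9 + 3 (1 cut) → 84 − 2 = 82.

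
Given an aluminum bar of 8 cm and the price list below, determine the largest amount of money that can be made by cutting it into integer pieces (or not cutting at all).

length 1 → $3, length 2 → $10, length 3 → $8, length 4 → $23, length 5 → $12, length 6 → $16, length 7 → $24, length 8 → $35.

Let R[k] be the best obtainable value from length k. For each k, try every first piece i and keep the best of price[i] + R[k−i].
R[1] = 3
R[2] = max(3+3, 10+0) = 10
R[3] = max(3+10, 10+3, 8+0) = 13
R[4] = max(3+13, 10+10, 8+3, 23+0) = 23
R[5] = max(3+23, 10+13, 8+10, 23+3, 12+0) = 26
R[6] = max(3+26, 10+23, 8+13, 23+10, 12+3, 16+0) = 33
R[7] = max(3+33, 10+26, 8+23, …, 16+3, 24+0) = 36
R[8] = max(3+36, 10+33, 8+26, …, 24+3, 35+0) = 46
One optimal cutting: 4 + 4 → $23 + $23 = $46.

46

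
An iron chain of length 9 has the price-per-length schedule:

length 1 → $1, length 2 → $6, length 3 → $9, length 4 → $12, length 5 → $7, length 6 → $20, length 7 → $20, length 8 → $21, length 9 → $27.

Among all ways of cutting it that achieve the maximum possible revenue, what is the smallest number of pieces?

Consider every possible first cut. r[k] is the best of p[i]+r[k−i] over all sellable i≤k.
r[1] = 1
r[2] = 6
r[3] = 9
r[4] = 12  (first piece 2, then r[2]=6)
r[5] = 15  (first piece 2, then r[3]=9)
r[6] = 20
r[7] = 21  (first piece 1, then r[6]=20)
r[8] = 26  (first piece 2, then r[6]=20)
r[9] = 29  (first piece 3, then r[6]=20)
Maximum revenue is $29.
Now minimize piece count subject to staying optimal: for each k, pieces[k] = 1 + min over i with p[i]+r[k−i]=r[k] of pieces[k−i].
pieces[6] = 1
pieces[7] = 2
pieces[8] = 2
pieces[9] = 2

2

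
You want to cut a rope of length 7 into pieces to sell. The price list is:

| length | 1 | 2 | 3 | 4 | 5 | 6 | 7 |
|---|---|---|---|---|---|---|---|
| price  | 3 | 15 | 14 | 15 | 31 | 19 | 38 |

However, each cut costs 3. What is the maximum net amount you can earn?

43

Build net[k] bottom-up: net[k] = max over allowed piece i of (p[i] + net[k−i]) − 3 per cut.
net[1] = 3
net[2] = 15
net[3] = 15  (first piece 1, then net[2]=15)
net[4] = 27  (first piece 2, then net[2]=15)
net[5] = 31
net[6] = 39  (first piece 2, then net[4]=27)
net[7] = 43  (first piece 2, then net[5]=31)
One optimal plan: pieces 5 + 2 (1 cut) → 46 − 3 = 43.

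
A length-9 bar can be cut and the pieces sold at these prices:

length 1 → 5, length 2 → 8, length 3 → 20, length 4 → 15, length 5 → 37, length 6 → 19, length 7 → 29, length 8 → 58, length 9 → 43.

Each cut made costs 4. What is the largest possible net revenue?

59

Let r[k] be the best obtainable value from length k. For each k, try every first piece i and keep the best of price[i] + r[k−i] minus the 4 cut fee when i<k.
r[1] = 5
r[2] = 8
r[3] = 20
r[4] = 21  (first piece 1, then r[3]=20)
r[5] = 37
r[6] = 38  (first piece 1, then r[5]=37)
r[7] = 41  (first piece 2, then r[5]=37)
r[8] = 58
r[9] = 59  (first piece 1, then r[8]=58)
One optimal plan: pieces 8 + 1 (1 cut) → 63 − 4 = 59.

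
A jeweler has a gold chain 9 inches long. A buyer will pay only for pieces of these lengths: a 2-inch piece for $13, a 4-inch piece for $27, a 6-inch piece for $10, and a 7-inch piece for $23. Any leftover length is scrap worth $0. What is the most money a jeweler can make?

54

Let f[k] be the best obtainable value from length k. For each k, try every first piece i and keep the best of price[i] + f[k−i].
f[1] = 0
f[2] = 13
f[3] = 13
f[4] = 27
f[5] = 27
f[6] = 40  (first piece 2, then f[4]=27)
f[7] = 40
f[8] = 54  (first piece 4, then f[4]=27)
f[9] = 54
One optimal cutting: pieces 4 + 4 with 1 inch of scrap → $54.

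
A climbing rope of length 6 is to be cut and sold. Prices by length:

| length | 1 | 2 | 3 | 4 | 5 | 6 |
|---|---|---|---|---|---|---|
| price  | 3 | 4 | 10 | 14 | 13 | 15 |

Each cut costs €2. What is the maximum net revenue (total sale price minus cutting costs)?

18

Consider every possible first cut. net[k] is the best of p[i]+net[k−i] over all sellable i≤k, charging 2 whenever i<k.
net[1] = 3
net[2] = 4  (first piece 1, then net[1]=3)
net[3] = 10
net[4] = 14
net[5] = 15  (first piece 1, then net[4]=14)
net[6] = 18  (first piece 3, then net[3]=10)
One optimal plan: pieces 3 + 3 (1 cut) → €20 − €2 = €18.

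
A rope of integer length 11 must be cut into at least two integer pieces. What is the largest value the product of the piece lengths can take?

54

Fill g[k] for k=2..11: at each k try every first piece i and multiply by the better of (k−i) uncut or g[k−i].
g[2] = 1·max(1,0) = 1·1 = 1
g[3] = 1·max(2,1) = 1·2 = 2
g[4] = 2·max(2,1) = 2·2 = 4
g[5] = 2·max(3,2) = 2·3 = 6
g[6] = 3·max(3,2) = 3·3 = 9
g[7] = 2·max(5,6) = 2·6 = 12
g[8] = 2·max(6,9) = 2·9 = 18
g[9] = 3·max(6,9) = 3·9 = 27
g[10] = 2·max(8,18) = 2·18 = 36
g[11] = 2·max(9,27) = 2·27 = 54
One optimal split: 3 + 3 + 3 + 2; product 3·3·3·2 = 54.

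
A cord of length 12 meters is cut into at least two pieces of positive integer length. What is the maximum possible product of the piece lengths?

81

Define prod[k] = max over 1≤i<k of i · max(k−i, prod[k−i]); the inner max lets the remainder stay uncut if that's better.
prod[2] = 1×max(1,0) = 1×1 = 1
prod[3] = max(1×2, 2×1) = 2
prod[4] = max(1×3, 2×2, 3×1) = 4
prod[5] = max(1×4, 2×3, 3×2, 4×1) = 6
prod[6] = max(1×6, 2×4, 3×3, 4×2, 5×1) = 9
prod[7] = max(1×9, 2×6, 3×4, 4×3, 5×2, 6×1) = 12
prod[8] = max(1×12, 2×9, 3×6, …, 6×2, 7×1) = 18
prod[9] = max(1×18, 2×12, 3×9, …, 7×2, 8×1) = 27
prod[10] = max(1×27, 2×18, 3×12, …, 8×2, 9×1) = 36
prod[11] = max(1×36, 2×27, 3×18, …, 9×2, 10×1) = 54
prod[12] = max(1×54, 2×36, 3×27, …, 10×2, 11×1) = 81
One optimal split: 3 + 3 + 3 + 3; product 3×3×3×3 = 81.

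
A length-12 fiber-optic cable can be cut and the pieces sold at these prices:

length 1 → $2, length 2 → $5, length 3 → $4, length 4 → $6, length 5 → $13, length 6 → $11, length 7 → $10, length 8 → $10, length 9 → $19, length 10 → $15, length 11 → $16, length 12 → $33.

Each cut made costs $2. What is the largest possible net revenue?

33

Let r[k] be the best obtainable value from length k. For each k, try every first piece i and keep the best of price[i] + r[k−i] minus the 2 cut fee when i<k.
r[1] = 2
r[2] = max(2+2-2, 5+0) = 5
r[3] = max(2+5-2, 5+2-2, 4+0) = 5
r[4] = max(2+5-2, 5+5-2, 4+2-2, 6+0) = 8
r[5] = max(2+8-2, 5+5-2, 4+5-2, 6+2-2, 13+0) = 13
r[6] = max(2+13-2, 5+8-2, 4+5-2, 6+5-2, 13+2-2, 11+0) = 13
r[7] = max(2+13-2, 5+13-2, 4+8-2, …, 11+2-2, 10+0) = 16
r[8] = max(2+16-2, 5+13-2, 4+13-2, …, 10+2-2, 10+0) = 16
r[9] = max(2+16-2, 5+16-2, 4+13-2, …, 10+2-2, 19+0) = 19
r[10] = max(2+19-2, 5+16-2, 4+16-2, …, 19+2-2, 15+0) = 24
r[11] = max(2+24-2, 5+19-2, 4+16-2, …, 15+2-2, 16+0) = 24
r[12] = max(2+24-2, 5+24-2, 4+19-2, …, 16+2-2, 33+0) = 33
Best is to make no cuts and sell whole for $33.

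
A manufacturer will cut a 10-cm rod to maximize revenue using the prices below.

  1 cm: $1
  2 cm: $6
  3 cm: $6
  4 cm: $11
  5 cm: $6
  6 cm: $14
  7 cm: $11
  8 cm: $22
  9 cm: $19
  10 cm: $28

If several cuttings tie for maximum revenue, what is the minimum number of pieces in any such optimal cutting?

Consider every possible first cut. r[k] is the best of p[i]+r[k−i] over all sellable i≤k.
r[1] = 1
r[2] = max(1+1, 6+0) = 6
r[3] = max(1+6, 6+1, 6+0) = 7
r[4] = max(1+7, 6+6, 6+1, 11+0) = 12
r[5] = max(1+12, 6+7, 6+6, 11+1, 6+0) = 13
r[6] = max(1+13, 6+12, 6+7, 11+6, 6+1, 14+0) = 18
r[7] = max(1+18, 6+13, 6+12, …, 14+1, 11+0) = 19
r[8] = max(1+19, 6+18, 6+13, …, 11+1, 22+0) = 24
r[9] = max(1+24, 6+19, 6+18, …, 22+1, 19+0) = 25
r[10] = max(1+25, 6+24, 6+19, …, 19+1, 28+0) = 30
Maximum revenue is $30.
Now minimize piece count subject to staying optimal: for each k, pieces[k] = 1 + min over i with p[i]+r[k−i]=r[k] of pieces[k−i].
pieces[7] = 4
pieces[8] = 4
pieces[9] = 5
pieces[10] = 5

5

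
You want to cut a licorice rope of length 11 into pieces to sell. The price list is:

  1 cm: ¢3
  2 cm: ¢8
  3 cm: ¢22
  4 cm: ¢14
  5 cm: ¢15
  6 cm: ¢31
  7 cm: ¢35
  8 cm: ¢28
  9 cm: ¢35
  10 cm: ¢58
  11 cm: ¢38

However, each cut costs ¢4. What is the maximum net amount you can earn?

Let net[k] be the best obtainable value from length k. For each k, try every first piece i and keep the best of price[i] + net[k−i] minus the 4 cut fee when i<k.
net[1] = 3
net[2] = 8
net[3] = 22
net[4] = 21  (first piece 1, then net[3]=22)
net[5] = 26  (first piece 2, then net[3]=22)
net[6] = 40  (first piece 3, then net[3]=22)
net[7] = 39  (first piece 1, then net[6]=40)
net[8] = 44  (first piece 2, then net[6]=40)
net[9] = 58  (first piece 3, then net[6]=40)
net[10] = 58
net[11] = 62  (first piece 2, then net[9]=58)
One optimal plan: pieces 3 + 3 + 3 + 2 (3 cuts) → ¢74 − ¢12 = ¢62.

62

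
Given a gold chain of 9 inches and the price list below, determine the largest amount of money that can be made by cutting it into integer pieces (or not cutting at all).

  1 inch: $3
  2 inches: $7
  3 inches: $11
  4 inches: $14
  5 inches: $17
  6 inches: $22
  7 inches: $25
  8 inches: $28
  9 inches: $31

33

Consider every possible first cut. R[k] is the best of p[i]+R[k−i] over all sellable i≤k.
R[1] = 3
R[2] = 7
R[3] = 11
R[4] = 14  (first piece 1, then R[3]=11)
R[5] = 18  (first piece 2, then R[3]=11)
R[6] = 22  (first piece 3, then R[3]=11)
R[7] = 25  (first piece 1, then R[6]=22)
R[8] = 29  (first piece 2, then R[6]=22)
R[9] = 33  (first piece 3, then R[6]=22)
One optimal cutting: 3 + 3 + 3 → $11 + $11 + $11 = $33.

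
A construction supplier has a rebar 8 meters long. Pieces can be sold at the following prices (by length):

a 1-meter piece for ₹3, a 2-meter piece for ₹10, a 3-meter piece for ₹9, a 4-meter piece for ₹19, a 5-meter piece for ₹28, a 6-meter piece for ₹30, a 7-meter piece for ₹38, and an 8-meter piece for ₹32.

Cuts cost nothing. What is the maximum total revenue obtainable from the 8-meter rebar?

Let v[k] be the best obtainable value from length k. For each k, try every first piece i and keep the best of price[i] + v[k−i].
v[1] = 3
v[2] = 10
v[3] = 13  (first piece 1, then v[2]=10)
v[4] = 20  (first piece 2, then v[2]=10)
v[5] = 28
v[6] = 31  (first piece 1, then v[5]=28)
v[7] = 38  (first piece 2, then v[5]=28)
v[8] = 41  (first piece 1, then v[7]=38)
One optimal cutting: 5 + 2 + 1 → ₹28 + ₹10 + ₹3 = ₹41.

41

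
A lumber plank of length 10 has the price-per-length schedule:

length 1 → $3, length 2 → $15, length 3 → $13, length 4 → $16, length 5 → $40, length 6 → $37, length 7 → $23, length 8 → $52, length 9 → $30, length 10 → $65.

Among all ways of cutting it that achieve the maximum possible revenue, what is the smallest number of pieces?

Consider every possible first cut. r[k] is the best of p[i]+r[k−i] over all sellable i≤k.
r[1] = 3
r[2] = 15
r[3] = 18  (first piece 1, then r[2]=15)
r[4] = 30  (first piece 2, then r[2]=15)
r[5] = 40
r[6] = 45  (first piece 2, then r[4]=30)
r[7] = 55  (first piece 2, then r[5]=40)
r[8] = 60  (first piece 2, then r[6]=45)
r[9] = 70  (first piece 2, then r[7]=55)
r[10] = 80  (first piece 5, then r[5]=40)
Maximum revenue is $80.
Now minimize piece count subject to staying optimal: for each k, pieces[k] = 1 + min over i with p[i]+r[k−i]=r[k] of pieces[k−i].
pieces[7] = 2
pieces[8] = 4
pieces[9] = 3
pieces[10] = 2

2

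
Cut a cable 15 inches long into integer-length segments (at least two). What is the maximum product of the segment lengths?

243

Fill prod[k] for k=2..15: at each k try every first piece i and multiply by the better of (k−i) uncut or prod[k−i].
prod[2] = 1·max(1,0) = 1·1 = 1
prod[3] = 1·max(2,1) = 1·2 = 2
prod[4] = 2·max(2,1) = 2·2 = 4
prod[5] = 2·max(3,2) = 2·3 = 6
prod[6] = 3·max(3,2) = 3·3 = 9
prod[7] = 2·max(5,6) = 2·6 = 12
prod[8] = 2·max(6,9) = 2·9 = 18
prod[9] = 3·max(6,9) = 3·9 = 27
prod[10] = 2·max(8,18) = 2·18 = 36
prod[11] = 2·max(9,27) = 2·27 = 54
prod[12] = 3·max(9,27) = 3·27 = 81
prod[13] = 2·max(11,54) = 2·54 = 108
prod[14] = 2·max(12,81) = 2·81 = 162
prod[15] = 3·max(12,81) = 3·81 = 243
One optimal split: 3 + 3 + 3 + 3 + 3; product 3·3·3·3·3 = 243.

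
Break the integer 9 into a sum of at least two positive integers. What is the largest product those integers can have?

Let m[k] be the best product for length k (with at least one cut). For each first piece i, the rest contributes max(k−i, m[k−i]).
Small cases: m[2]=1, m[3]=2, m[4]=4.
m[5] = 2×max(3,2) = 2×3 = 6
m[6] = 3×max(3,2) = 3×3 = 9
m[7] = 2×max(5,6) = 2×6 = 12
m[8] = 2×max(6,9) = 2×9 = 18
m[9] = 3×max(6,9) = 3×9 = 27
One optimal split: 3 + 3 + 3; product 3×3×3 = 27.

27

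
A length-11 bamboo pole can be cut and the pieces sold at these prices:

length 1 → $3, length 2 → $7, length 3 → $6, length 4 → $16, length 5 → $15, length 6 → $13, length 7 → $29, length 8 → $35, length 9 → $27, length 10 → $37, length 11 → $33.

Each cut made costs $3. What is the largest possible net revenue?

42

Build v[k] bottom-up: v[k] = max over allowed piece i of (p[i] + v[k−i]) − 3 per cut.
v[1] = 3
v[2] = 7
v[3] = 7  (first piece 1, then v[2]=7)
v[4] = 16
v[5] = 16  (first piece 1, then v[4]=16)
v[6] = 20  (first piece 2, then v[4]=16)
v[7] = 29
v[8] = 35
v[9] = 35  (first piece 1, then v[8]=35)
v[10] = 39  (first piece 2, then v[8]=35)
v[11] = 42  (first piece 4, then v[7]=29)
One optimal plan: pieces 7 + 4 (1 cut) → $45 − $3 = $42.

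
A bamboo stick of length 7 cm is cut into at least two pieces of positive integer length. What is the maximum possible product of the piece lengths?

Let m[k] be the best product for length k (with at least one cut). For each first piece i, the rest contributes max(k−i, m[k−i]).
m[2] = 1·max(1,0) = 1·1 = 1
m[3] = max(1·2, 2·1) = 2
m[4] = max(1·3, 2·2, 3·1) = 4
m[5] = max(1·4, 2·3, 3·2, 4·1) = 6
m[6] = max(1·6, 2·4, 3·3, 4·2, 5·1) = 9
m[7] = max(1·9, 2·6, 3·4, 4·3, 5·2, 6·1) = 12
One optimal split: 3 + 2 + 2; product 3·2·2 = 12.

12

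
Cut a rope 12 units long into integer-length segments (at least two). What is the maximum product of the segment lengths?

Fill m[k] for k=2..12: at each k try every first piece i and multiply by the better of (k−i) uncut or m[k−i].
m[2] = 1·max(1,0) = 1·1 = 1
m[3] = 1·max(2,1) = 1·2 = 2
m[4] = 2·max(2,1) = 2·2 = 4
m[5] = 2·max(3,2) = 2·3 = 6
m[6] = 3·max(3,2) = 3·3 = 9
m[7] = 2·max(5,6) = 2·6 = 12
m[8] = 2·max(6,9) = 2·9 = 18
m[9] = 3·max(6,9) = 3·9 = 27
m[10] = 2·max(8,18) = 2·18 = 36
m[11] = 2·max(9,27) = 2·27 = 54
m[12] = 3·max(9,27) = 3·27 = 81
One optimal split: 3 + 3 + 3 + 3; product 3·3·3·3 = 81.

81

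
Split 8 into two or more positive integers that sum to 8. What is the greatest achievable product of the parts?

18

Define prod[k] = max over 1≤i<k of i · max(k−i, prod[k−i]); the inner max lets the remainder stay uncut if that's better.
prod[2] = 1×max(1,0) = 1×1 = 1
prod[3] = 1×max(2,1) = 1×2 = 2
prod[4] = 2×max(2,1) = 2×2 = 4
prod[5] = 2×max(3,2) = 2×3 = 6
prod[6] = 3×max(3,2) = 3×3 = 9
prod[7] = 2×max(5,6) = 2×6 = 12
prod[8] = 2×max(6,9) = 2×9 = 18
One optimal split: 3 + 3 + 2; product 3×3×2 = 18.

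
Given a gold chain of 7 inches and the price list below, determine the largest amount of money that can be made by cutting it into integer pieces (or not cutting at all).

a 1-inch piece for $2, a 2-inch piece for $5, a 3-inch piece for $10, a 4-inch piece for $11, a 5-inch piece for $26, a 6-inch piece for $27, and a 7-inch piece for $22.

31

Consider every possible first cut. r[k] is the best of p[i]+r[k−i] over all sellable i≤k.
r[1] = 2
r[2] = max(2+2, 5+0) = 5
r[3] = max(2+5, 5+2, 10+0) = 10
r[4] = max(2+10, 5+5, 10+2, 11+0) = 12
r[5] = max(2+12, 5+10, 10+5, 11+2, 26+0) = 26
r[6] = max(2+26, 5+12, 10+10, 11+5, 26+2, 27+0) = 28
r[7] = max(2+28, 5+26, 10+12, …, 27+2, 22+0) = 31
One optimal cutting: 5 + 2 → $26 + $5 = $31.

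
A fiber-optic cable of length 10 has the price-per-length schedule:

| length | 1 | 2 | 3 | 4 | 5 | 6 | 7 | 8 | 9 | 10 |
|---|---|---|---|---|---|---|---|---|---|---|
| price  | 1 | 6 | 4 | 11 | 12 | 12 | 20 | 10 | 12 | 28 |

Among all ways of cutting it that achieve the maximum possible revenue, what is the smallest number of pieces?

Consider every possible first cut. r[k] is the best of p[i]+r[k−i] over all sellable i≤k.
r[1] = 1
r[2] = 6
r[3] = 7  (first piece 1, then r[2]=6)
r[4] = 12  (first piece 2, then r[2]=6)
r[5] = 13  (first piece 1, then r[4]=12)
r[6] = 18  (first piece 2, then r[4]=12)
r[7] = 20
r[8] = 24  (first piece 2, then r[6]=18)
r[9] = 26  (first piece 2, then r[7]=20)
r[10] = 30  (first piece 2, then r[8]=24)
Maximum revenue is $30.
Now minimize piece count subject to staying optimal: for each k, pieces[k] = 1 + min over i with p[i]+r[k−i]=r[k] of pieces[k−i].
pieces[7] = 1
pieces[8] = 4
pieces[9] = 2
pieces[10] = 5

5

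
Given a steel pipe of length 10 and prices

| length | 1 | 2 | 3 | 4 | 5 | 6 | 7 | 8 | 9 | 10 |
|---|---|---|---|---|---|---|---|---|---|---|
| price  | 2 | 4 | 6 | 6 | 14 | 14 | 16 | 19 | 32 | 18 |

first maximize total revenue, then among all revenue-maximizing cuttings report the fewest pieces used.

Let r[k] be the best obtainable value from length k. For each k, try every first piece i and keep the best of price[i] + r[k−i].
r[1] = 2
r[2] = 4  (first piece 1, then r[1]=2)
r[3] = 6  (first piece 1, then r[2]=4)
r[4] = 8  (first piece 1, then r[3]=6)
r[5] = 14
r[6] = 16  (first piece 1, then r[5]=14)
r[7] = 18  (first piece 1, then r[6]=16)
r[8] = 20  (first piece 1, then r[7]=18)
r[9] = 32
r[10] = 34  (first piece 1, then r[9]=32)
Maximum revenue is $34.
Now minimize piece count subject to staying optimal: for each k, pieces[k] = 1 + min over i with p[i]+r[k−i]=r[k] of pieces[k−i].
pieces[7] = 2
pieces[8] = 2
pieces[9] = 1
pieces[10] = 2

2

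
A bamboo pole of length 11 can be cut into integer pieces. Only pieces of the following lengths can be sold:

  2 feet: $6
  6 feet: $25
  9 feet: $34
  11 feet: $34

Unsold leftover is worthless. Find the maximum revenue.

Build best[k] bottom-up: best[k] = max over allowed piece i of (p[i] + best[k−i]).
best[1] = 0
best[2] = 6
best[3] = 6
best[4] = 12  (first piece 2, then best[2]=6)
best[5] = 12
best[6] = max(6+12, 25+0) = 25
best[7] = max(6+12, 25+0) = 25
best[8] = max(6+25, 25+6) = 31
best[9] = max(6+25, 25+6, 34+0) = 34
best[10] = max(6+31, 25+12, 34+0) = 37
best[11] = max(6+34, 25+12, 34+6, 34+0) = 40
One optimal cutting: 9 + 2 → $40.

40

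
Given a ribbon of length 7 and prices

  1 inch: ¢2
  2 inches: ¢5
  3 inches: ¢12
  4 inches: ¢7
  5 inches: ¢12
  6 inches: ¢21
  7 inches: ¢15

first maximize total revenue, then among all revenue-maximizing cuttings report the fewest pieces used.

Consider every possible first cut. r[k] is the best of p[i]+r[k−i] over all sellable i≤k.
r[1] = 2
r[2] = max(2+2, 5+0) = 5
r[3] = max(2+5, 5+2, 12+0) = 12
r[4] = max(2+12, 5+5, 12+2, 7+0) = 14
r[5] = max(2+14, 5+12, 12+5, 7+2, 12+0) = 17
r[6] = max(2+17, 5+14, 12+12, 7+5, 12+2, 21+0) = 24
r[7] = max(2+24, 5+17, 12+14, …, 21+2, 15+0) = 26
Maximum revenue is ¢26.
Now minimize piece count subject to staying optimal: for each k, pieces[k] = 1 + min over i with p[i]+r[k−i]=r[k] of pieces[k−i].
pieces[4] = 2
pieces[5] = 2
pieces[6] = 2
pieces[7] = 3

3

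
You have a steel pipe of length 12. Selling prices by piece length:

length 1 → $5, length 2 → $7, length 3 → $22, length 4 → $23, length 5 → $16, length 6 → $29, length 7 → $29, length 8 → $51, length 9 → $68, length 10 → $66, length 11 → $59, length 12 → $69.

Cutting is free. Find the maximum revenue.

Consider every possible first cut. best[k] is the best of p[i]+best[k−i] over all sellable i≤k.
best[1] = 5
best[2] = max(5+5, 7+0) = 10
best[3] = max(5+10, 7+5, 22+0) = 22
best[4] = max(5+22, 7+10, 22+5, 23+0) = 27
best[5] = max(5+27, 7+22, 22+10, 23+5, 16+0) = 32
best[6] = max(5+32, 7+27, 22+22, 23+10, 16+5, 29+0) = 44
best[7] = max(5+44, 7+32, 22+27, …, 29+5, 29+0) = 49
best[8] = max(5+49, 7+44, 22+32, …, 29+5, 51+0) = 54
best[9] = max(5+54, 7+49, 22+44, …, 51+5, 68+0) = 68
best[10] = max(5+68, 7+54, 22+49, …, 68+5, 66+0) = 73
best[11] = max(5+73, 7+68, 22+54, …, 66+5, 59+0) = 78
best[12] = max(5+78, 7+73, 22+68, …, 59+5, 69+0) = 90
One optimal cutting: 9 + 3 → $68 + $22 = $90.

90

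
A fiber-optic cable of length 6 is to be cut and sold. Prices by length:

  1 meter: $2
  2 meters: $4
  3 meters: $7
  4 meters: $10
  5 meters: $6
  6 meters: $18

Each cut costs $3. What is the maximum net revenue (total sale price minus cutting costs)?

Let v[k] be the best obtainable value from length k. For each k, try every first piece i and keep the best of price[i] + v[k−i] minus the 3 cut fee when i<k.
v[1] = 2
v[2] = max(2+2-3, 4+0) = 4
v[3] = max(2+4-3, 4+2-3, 7+0) = 7
v[4] = max(2+7-3, 4+4-3, 7+2-3, 10+0) = 10
v[5] = max(2+10-3, 4+7-3, 7+4-3, 10+2-3, 6+0) = 9
v[6] = max(2+9-3, 4+10-3, 7+7-3, 10+4-3, 6+2-3, 18+0) = 18
Best is to make no cuts and sell whole for $18.

18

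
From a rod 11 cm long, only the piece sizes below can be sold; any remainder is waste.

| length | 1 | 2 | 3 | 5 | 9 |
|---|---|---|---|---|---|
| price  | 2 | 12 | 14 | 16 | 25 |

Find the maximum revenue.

62

Let r[k] be the best obtainable value from length k. For each k, try every first piece i and keep the best of price[i] + r[k−i].
r[1] = 2
r[2] = 12
r[3] = 14  (first piece 1, then r[2]=12)
r[4] = 24  (first piece 2, then r[2]=12)
r[5] = 26  (first piece 1, then r[4]=24)
r[6] = 36  (first piece 2, then r[4]=24)
r[7] = 38  (first piece 1, then r[6]=36)
r[8] = 48  (first piece 2, then r[6]=36)
r[9] = 50  (first piece 1, then r[8]=48)
r[10] = 60  (first piece 2, then r[8]=48)
r[11] = 62  (first piece 1, then r[10]=60)
One optimal cutting: 2 + 2 + 2 + 2 + 2 + 1 → 62.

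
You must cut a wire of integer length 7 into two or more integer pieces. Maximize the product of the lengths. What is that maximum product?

12

Fill m[k] for k=2..7: at each k try every first piece i and multiply by the better of (k−i) uncut or m[k−i].
m[2] = 1×max(1,0) = 1×1 = 1
m[3] = 1×max(2,1) = 1×2 = 2
m[4] = 2×max(2,1) = 2×2 = 4
m[5] = 2×max(3,2) = 2×3 = 6
m[6] = 3×max(3,2) = 3×3 = 9
m[7] = 2×max(5,6) = 2×6 = 12
One optimal split: 3 + 2 + 2; product 3×2×2 = 12.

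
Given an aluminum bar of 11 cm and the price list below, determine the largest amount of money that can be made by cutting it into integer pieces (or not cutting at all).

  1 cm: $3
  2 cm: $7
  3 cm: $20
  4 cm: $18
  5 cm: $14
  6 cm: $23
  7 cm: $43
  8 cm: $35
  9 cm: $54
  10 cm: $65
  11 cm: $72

72

Build best[k] bottom-up: best[k] = max over allowed piece i of (p[i] + best[k−i]).
best[1] = 3
best[2] = max(3+3, 7+0) = 7
best[3] = max(3+7, 7+3, 20+0) = 20
best[4] = max(3+20, 7+7, 20+3, 18+0) = 23
best[5] = max(3+23, 7+20, 20+7, 18+3, 14+0) = 27
best[6] = max(3+27, 7+23, 20+20, 18+7, 14+3, 23+0) = 40
best[7] = max(3+40, 7+27, 20+23, …, 23+3, 43+0) = 43
best[8] = max(3+43, 7+40, 20+27, …, 43+3, 35+0) = 47
best[9] = max(3+47, 7+43, 20+40, …, 35+3, 54+0) = 60
best[10] = max(3+60, 7+47, 20+43, …, 54+3, 65+0) = 65
best[11] = max(3+65, 7+60, 20+47, …, 65+3, 72+0) = 72
Best is to sell the whole 11-cm piece uncut for $72.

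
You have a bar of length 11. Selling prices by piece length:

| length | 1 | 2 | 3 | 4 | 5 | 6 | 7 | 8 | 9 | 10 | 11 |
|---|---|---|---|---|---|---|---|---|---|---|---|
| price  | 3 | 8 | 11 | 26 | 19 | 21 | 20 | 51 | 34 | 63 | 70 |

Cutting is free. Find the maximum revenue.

Let r[k] be the best obtainable value from length k. For each k, try every first piece i and keep the best of price[i] + r[k−i].
r[1] = 3
r[2] = max(3+3, 8+0) = 8
r[3] = max(3+8, 8+3, 11+0) = 11
r[4] = max(3+11, 8+8, 11+3, 26+0) = 26
r[5] = max(3+26, 8+11, 11+8, 26+3, 19+0) = 29
r[6] = max(3+29, 8+26, 11+11, 26+8, 19+3, 21+0) = 34
r[7] = max(3+34, 8+29, 11+26, …, 21+3, 20+0) = 37
r[8] = max(3+37, 8+34, 11+29, …, 20+3, 51+0) = 52
r[9] = max(3+52, 8+37, 11+34, …, 51+3, 34+0) = 55
r[10] = max(3+55, 8+52, 11+37, …, 34+3, 63+0) = 63
r[11] = max(3+63, 8+55, 11+52, …, 63+3, 70+0) = 70
Best is to sell the whole 11-cm piece uncut for 70.

70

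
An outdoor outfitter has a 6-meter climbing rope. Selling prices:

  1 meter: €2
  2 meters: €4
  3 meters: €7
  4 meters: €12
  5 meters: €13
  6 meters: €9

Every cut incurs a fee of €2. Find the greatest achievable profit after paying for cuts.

14

Build v[k] bottom-up: v[k] = max over allowed piece i of (p[i] + v[k−i]) − 2 per cut.
v[1] = 2
v[2] = max(2+2-2, 4+0) = 4
v[3] = max(2+4-2, 4+2-2, 7+0) = 7
v[4] = max(2+7-2, 4+4-2, 7+2-2, 12+0) = 12
v[5] = max(2+12-2, 4+7-2, 7+4-2, 12+2-2, 13+0) = 13
v[6] = max(2+13-2, 4+12-2, 7+7-2, 12+4-2, 13+2-2, 9+0) = 14
One optimal plan: pieces 4 + 2 (1 cut) → €16 − €2 = €14.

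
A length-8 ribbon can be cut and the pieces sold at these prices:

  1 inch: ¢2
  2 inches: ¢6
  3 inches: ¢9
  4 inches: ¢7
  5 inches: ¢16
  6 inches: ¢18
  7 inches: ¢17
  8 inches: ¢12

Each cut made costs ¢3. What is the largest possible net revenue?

Consider every possible first cut. net[k] is the best of p[i]+net[k−i] over all sellable i≤k, charging 3 whenever i<k.
net[1] = 2
net[2] = max(2+2-3, 6+0) = 6
net[3] = max(2+6-3, 6+2-3, 9+0) = 9
net[4] = max(2+9-3, 6+6-3, 9+2-3, 7+0) = 9
net[5] = max(2+9-3, 6+9-3, 9+6-3, 7+2-3, 16+0) = 16
net[6] = max(2+16-3, 6+9-3, 9+9-3, 7+6-3, 16+2-3, 18+0) = 18
net[7] = max(2+18-3, 6+16-3, 9+9-3, …, 18+2-3, 17+0) = 19
net[8] = max(2+19-3, 6+18-3, 9+16-3, …, 17+2-3, 12+0) = 22
One optimal plan: pieces 5 + 3 (1 cut) → ¢25 − ¢3 = ¢22.

22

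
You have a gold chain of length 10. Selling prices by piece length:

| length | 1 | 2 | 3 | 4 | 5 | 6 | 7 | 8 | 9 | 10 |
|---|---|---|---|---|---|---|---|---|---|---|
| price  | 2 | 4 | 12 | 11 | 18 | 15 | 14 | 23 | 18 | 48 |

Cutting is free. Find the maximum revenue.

Build r[k] bottom-up: r[k] = max over allowed piece i of (p[i] + r[k−i]).
r[1] = 2
r[2] = 4  (first piece 1, then r[1]=2)
r[3] = 12
r[4] = 14  (first piece 1, then r[3]=12)
r[5] = 18
r[6] = 24  (first piece 3, then r[3]=12)
r[7] = 26  (first piece 1, then r[6]=24)
r[8] = 30  (first piece 3, then r[5]=18)
r[9] = 36  (first piece 3, then r[6]=24)
r[10] = 48
Best is to sell the whole 10-inch piece uncut for $48.

48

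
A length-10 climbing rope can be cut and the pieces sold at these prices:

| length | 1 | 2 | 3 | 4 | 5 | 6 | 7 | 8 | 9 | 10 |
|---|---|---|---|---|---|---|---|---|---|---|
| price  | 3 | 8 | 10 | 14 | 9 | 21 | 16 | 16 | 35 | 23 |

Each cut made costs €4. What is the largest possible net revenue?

34

Build r[k] bottom-up: r[k] = max over allowed piece i of (p[i] + r[k−i]) − 4 per cut.
r[1] = 3
r[2] = max(3+3-4, 8+0) = 8
r[3] = max(3+8-4, 8+3-4, 10+0) = 10
r[4] = max(3+10-4, 8+8-4, 10+3-4, 14+0) = 14
r[5] = max(3+14-4, 8+10-4, 10+8-4, 14+3-4, 9+0) = 14
r[6] = max(3+14-4, 8+14-4, 10+10-4, 14+8-4, 9+3-4, 21+0) = 21
r[7] = max(3+21-4, 8+14-4, 10+14-4, …, 21+3-4, 16+0) = 20
r[8] = max(3+20-4, 8+21-4, 10+14-4, …, 16+3-4, 16+0) = 25
r[9] = max(3+25-4, 8+20-4, 10+21-4, …, 16+3-4, 35+0) = 35
r[10] = max(3+35-4, 8+25-4, 10+20-4, …, 35+3-4, 23+0) = 34
One optimal plan: pieces 9 + 1 (1 cut) → €38 − €4 = €34.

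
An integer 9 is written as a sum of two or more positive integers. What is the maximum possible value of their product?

Define P[k] = max over 1≤i<k of i · max(k−i, P[k−i]); the inner max lets the remainder stay uncut if that's better.
Small cases: P[2]=1, P[3]=2, P[4]=4.
P[5] = 2*max(3,2) = 2*3 = 6
P[6] = 3*max(3,2) = 3*3 = 9
P[7] = 2*max(5,6) = 2*6 = 12
P[8] = 2*max(6,9) = 2*9 = 18
P[9] = 3*max(6,9) = 3*9 = 27
One optimal split: 3 + 3 + 3; product 3*3*3 = 27.

27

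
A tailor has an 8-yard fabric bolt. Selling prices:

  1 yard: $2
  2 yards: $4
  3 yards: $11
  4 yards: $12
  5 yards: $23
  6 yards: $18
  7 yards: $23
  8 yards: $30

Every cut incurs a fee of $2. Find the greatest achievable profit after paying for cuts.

32

Let v[k] be the best obtainable value from length k. For each k, try every first piece i and keep the best of price[i] + v[k−i] minus the 2 cut fee when i<k.
v[1] = 2
v[2] = max(2+2-2, 4+0) = 4
v[3] = max(2+4-2, 4+2-2, 11+0) = 11
v[4] = max(2+11-2, 4+4-2, 11+2-2, 12+0) = 12
v[5] = max(2+12-2, 4+11-2, 11+4-2, 12+2-2, 23+0) = 23
v[6] = max(2+23-2, 4+12-2, 11+11-2, 12+4-2, 23+2-2, 18+0) = 23
v[7] = max(2+23-2, 4+23-2, 11+12-2, …, 18+2-2, 23+0) = 25
v[8] = max(2+25-2, 4+23-2, 11+23-2, …, 23+2-2, 30+0) = 32
One optimal plan: pieces 5 + 3 (1 cut) → $34 − $2 = $32.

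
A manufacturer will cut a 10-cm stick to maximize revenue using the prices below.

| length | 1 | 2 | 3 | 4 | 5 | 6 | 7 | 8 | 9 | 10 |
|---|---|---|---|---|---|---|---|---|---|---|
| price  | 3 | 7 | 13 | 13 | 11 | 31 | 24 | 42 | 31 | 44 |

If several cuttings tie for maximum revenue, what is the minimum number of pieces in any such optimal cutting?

Consider every possible first cut. r[k] is the best of p[i]+r[k−i] over all sellable i≤k.
r[1] = 3
r[2] = max(3+3, 7+0) = 7
r[3] = max(3+7, 7+3, 13+0) = 13
r[4] = max(3+13, 7+7, 13+3, 13+0) = 16
r[5] = max(3+16, 7+13, 13+7, 13+3, 11+0) = 20
r[6] = max(3+20, 7+16, 13+13, 13+7, 11+3, 31+0) = 31
r[7] = max(3+31, 7+20, 13+16, …, 31+3, 24+0) = 34
r[8] = max(3+34, 7+31, 13+20, …, 24+3, 42+0) = 42
r[9] = max(3+42, 7+34, 13+31, …, 42+3, 31+0) = 45
r[10] = max(3+45, 7+42, 13+34, …, 31+3, 44+0) = 49
Maximum revenue is €49.
Now minimize piece count subject to staying optimal: for each k, pieces[k] = 1 + min over i with p[i]+r[k−i]=r[k] of pieces[k−i].
pieces[7] = 2
pieces[8] = 1
pieces[9] = 2
pieces[10] = 2

2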